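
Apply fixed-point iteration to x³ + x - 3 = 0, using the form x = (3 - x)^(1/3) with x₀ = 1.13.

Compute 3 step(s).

Equation: x³ + x - 3 = 0
Fixed-point form: x = (3 - x)^(1/3)
x₀ = 1.13

x_1 = g(1.130000) = 1.232009
x_2 = g(1.232009) = 1.209187
x_3 = g(1.209187) = 1.214367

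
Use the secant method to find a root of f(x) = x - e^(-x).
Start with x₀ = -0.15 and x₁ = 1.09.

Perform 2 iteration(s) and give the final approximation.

f(x) = x - e^(-x)
x₀ = -0.15, x₁ = 1.09

Secant formula: x_{n+1} = x_n - f(x_n)(x_n - x_{n-1})/(f(x_n) - f(x_{n-1}))

Iteration 1:
  f(-0.150000) = -1.311834
  f(1.090000) = 0.753784
  x_2 = 1.090000 - 0.753784×(1.090000 - (-0.150000))/(0.753784 - (-1.311834))
       = 0.637500
Iteration 2:
  f(1.090000) = 0.753784
  f(0.637500) = 0.108888
  x_3 = 0.637500 - 0.108888×(0.637500 - 1.090000)/(0.108888 - 0.753784)
       = 0.561097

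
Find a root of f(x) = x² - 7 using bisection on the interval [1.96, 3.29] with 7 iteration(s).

f(x) = x² - 7
Initial interval: [1.96, 3.29]

Iteration 1:
  c_1 = (1.960000 + 3.290000)/2 = 2.625000
  f(c_1) = f(2.625000) = -0.109375
  f(a) × f(c) ≥ 0, new interval: [2.625000, 3.290000]
Iteration 2:
  c_2 = (2.625000 + 3.290000)/2 = 2.957500
  f(c_2) = f(2.957500) = 1.746806
  f(a) × f(c) < 0, new interval: [2.625000, 2.957500]
Iteration 3:
  c_3 = (2.625000 + 2.957500)/2 = 2.791250
  f(c_3) = f(2.791250) = 0.791077
  f(a) × f(c) < 0, new interval: [2.625000, 2.791250]
Iteration 4:
  c_4 = (2.625000 + 2.791250)/2 = 2.708125
  f(c_4) = f(2.708125) = 0.333941
  f(a) × f(c) < 0, new interval: [2.625000, 2.708125]
Iteration 5:
  c_5 = (2.625000 + 2.708125)/2 = 2.666562
  f(c_5) = f(2.666562) = 0.110556
  f(a) × f(c) < 0, new interval: [2.625000, 2.666562]
Iteration 6:
  c_6 = (2.625000 + 2.666562)/2 = 2.645781
  f(c_6) = f(2.645781) = 0.000158
  f(a) × f(c) < 0, new interval: [2.625000, 2.645781]
Iteration 7:
  c_7 = (2.625000 + 2.645781)/2 = 2.635391
  f(c_7) = f(2.635391) = -0.054716
  f(a) × f(c) ≥ 0, new interval: [2.635391, 2.645781]

After 7 iteration(s), the approximation is c_7 = 2.635391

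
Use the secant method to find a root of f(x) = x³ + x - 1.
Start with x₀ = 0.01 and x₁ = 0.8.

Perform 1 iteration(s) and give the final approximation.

f(x) = x³ + x - 1
x₀ = 0.01, x₁ = 0.8

Secant formula: x_{n+1} = x_n - f(x_n)(x_n - x_{n-1})/(f(x_n) - f(x_{n-1}))

Iteration 1:
  f(0.010000) = -0.989999
  f(0.800000) = 0.312000
  x_2 = 0.800000 - 0.312000×(0.800000 - 0.010000)/(0.312000 - (-0.989999))
       = 0.610691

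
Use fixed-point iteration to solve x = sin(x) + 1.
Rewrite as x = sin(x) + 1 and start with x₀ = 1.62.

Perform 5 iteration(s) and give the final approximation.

Equation: x = sin(x) + 1
Fixed-point form: x = sin(x) + 1
x₀ = 1.62

x_1 = g(1.620000) = 1.998790
x_2 = g(1.998790) = 1.909800
x_3 = g(1.909800) = 1.943086
x_4 = g(1.943086) = 1.931497
x_5 = g(1.931497) = 1.935650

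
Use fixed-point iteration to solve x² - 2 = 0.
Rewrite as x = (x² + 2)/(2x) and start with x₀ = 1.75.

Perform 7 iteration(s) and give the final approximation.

Equation: x² - 2 = 0
Fixed-point form: x = (x² + 2)/(2x)
x₀ = 1.75

x_1 = g(1.750000) = 1.446429
x_2 = g(1.446429) = 1.414572
x_3 = g(1.414572) = 1.414214
x_4 = g(1.414214) = 1.414214
x_5 = g(1.414214) = 1.414214
x_6 = g(1.414214) = 1.414214
x_7 = g(1.414214) = 1.414214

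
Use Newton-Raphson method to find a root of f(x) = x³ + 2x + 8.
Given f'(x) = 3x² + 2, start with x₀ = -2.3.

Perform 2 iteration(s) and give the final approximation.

f(x) = x³ + 2x + 8
f'(x) = 3x² + 2
x₀ = -2.3

Newton-Raphson formula: x_{n+1} = x_n - f(x_n)/f'(x_n)

Iteration 1:
  f(-2.300000) = -8.767000
  f'(-2.300000) = 17.870000
  x_1 = -2.300000 - (-8.767000)/17.870000 = -1.809401
Iteration 2:
  f(-1.809401) = -1.542661
  f'(-1.809401) = 11.821798
  x_2 = -1.809401 - (-1.542661)/11.821798 = -1.678908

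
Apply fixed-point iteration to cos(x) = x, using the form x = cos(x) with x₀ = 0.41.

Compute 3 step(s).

Equation: cos(x) = x
Fixed-point form: x = cos(x)
x₀ = 0.41

x_1 = g(0.410000) = 0.917121
x_2 = g(0.917121) = 0.608108
x_3 = g(0.608108) = 0.820730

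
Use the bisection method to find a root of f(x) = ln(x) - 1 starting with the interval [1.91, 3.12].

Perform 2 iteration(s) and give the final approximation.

f(x) = ln(x) - 1
Initial interval: [1.91, 3.12]

Iteration 1:
  c_1 = (1.910000 + 3.120000)/2 = 2.515000
  f(c_1) = f(2.515000) = -0.077727
  f(a) × f(c) ≥ 0, new interval: [2.515000, 3.120000]
Iteration 2:
  c_2 = (2.515000 + 3.120000)/2 = 2.817500
  f(c_2) = f(2.817500) = 0.035850
  f(a) × f(c) < 0, new interval: [2.515000, 2.817500]

After 2 iteration(s), the approximation is c_2 = 2.817500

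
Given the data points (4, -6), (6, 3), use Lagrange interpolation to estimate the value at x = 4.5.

Lagrange interpolation formula:
P(x) = Σ yᵢ × Lᵢ(x)
where Lᵢ(x) = Π_{j≠i} (x - xⱼ)/(xᵢ - xⱼ)

L_0(4.5) = (4.5 - 6)/(4 - 6) = 0.750000
L_1(4.5) = (4.5 - 4)/(6 - 4) = 0.250000

P(4.5) = (-6)×L_0(4.5) + 3×L_1(4.5)
P(4.5) = -3.750000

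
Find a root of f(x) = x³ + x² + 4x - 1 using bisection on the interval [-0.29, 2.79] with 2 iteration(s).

f(x) = x³ + x² + 4x - 1
Initial interval: [-0.29, 2.79]

Iteration 1:
  c_1 = (-0.290000 + 2.790000)/2 = 1.250000
  f(c_1) = f(1.250000) = 7.515625
  f(a) × f(c) < 0, new interval: [-0.290000, 1.250000]
Iteration 2:
  c_2 = (-0.290000 + 1.250000)/2 = 0.480000
  f(c_2) = f(0.480000) = 1.260992
  f(a) × f(c) < 0, new interval: [-0.290000, 0.480000]

After 2 iteration(s), the approximation is c_2 = 0.480000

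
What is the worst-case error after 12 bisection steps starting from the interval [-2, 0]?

Bisection error bound: |error| ≤ (b-a)/2^n
|error| ≤ (0 - (-2))/2^12 = 2/2^12
|error| ≤ 0.0004882812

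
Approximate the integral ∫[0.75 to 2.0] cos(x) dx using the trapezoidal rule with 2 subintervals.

f(x) = cos(x)
a = 0.75, b = 2.0, n = 2
h = (b - a)/n = 0.625000

Trapezoidal rule: (h/2)[f(x₀) + 2f(x₁) + 2f(x₂) + ... + f(xₙ)]

x_0 = 0.7500, f(x_0) = 0.731689, coefficient = 1
x_1 = 1.3750, f(x_1) = 0.194548, coefficient = 2
x_2 = 2.0000, f(x_2) = -0.416147, coefficient = 1

I ≈ (0.625000/2) × 0.704637 = 0.220199
Exact value: 0.227659
Error: 0.007459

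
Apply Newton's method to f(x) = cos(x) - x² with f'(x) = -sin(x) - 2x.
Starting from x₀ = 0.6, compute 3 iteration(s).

f(x) = cos(x) - x²
f'(x) = -sin(x) - 2x
x₀ = 0.6

Newton-Raphson formula: x_{n+1} = x_n - f(x_n)/f'(x_n)

Iteration 1:
  f(0.600000) = 0.465336
  f'(0.600000) = -1.764642
  x_1 = 0.600000 - 0.465336/(-1.764642) = 0.863700
Iteration 2:
  f(0.863700) = -0.096348
  f'(0.863700) = -2.487650
  x_2 = 0.863700 - (-0.096348)/(-2.487650) = 0.824969
Iteration 3:
  f(0.824969) = -0.001995
  f'(0.824969) = -2.384465
  x_3 = 0.824969 - (-0.001995)/(-2.384465) = 0.824133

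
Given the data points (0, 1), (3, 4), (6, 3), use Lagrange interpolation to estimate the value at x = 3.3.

Lagrange interpolation formula:
P(x) = Σ yᵢ × Lᵢ(x)
where Lᵢ(x) = Π_{j≠i} (x - xⱼ)/(xᵢ - xⱼ)

L_0(3.3) = (3.3 - 3)/(0 - 3) × (3.3 - 6)/(0 - 6) = -0.045000
L_1(3.3) = (3.3 - 0)/(3 - 0) × (3.3 - 6)/(3 - 6) = 0.990000
L_2(3.3) = (3.3 - 0)/(6 - 0) × (3.3 - 3)/(6 - 3) = 0.055000

P(3.3) = 1×L_0(3.3) + 4×L_1(3.3) + 3×L_2(3.3)
P(3.3) = 4.080000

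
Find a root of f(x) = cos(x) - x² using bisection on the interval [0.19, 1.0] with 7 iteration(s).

f(x) = cos(x) - x²
Initial interval: [0.19, 1.0]

Iteration 1:
  c_1 = (0.190000 + 1.000000)/2 = 0.595000
  f(c_1) = f(0.595000) = 0.474123
  f(a) × f(c) ≥ 0, new interval: [0.595000, 1.000000]
Iteration 2:
  c_2 = (0.595000 + 1.000000)/2 = 0.797500
  f(c_2) = f(0.797500) = 0.062492
  f(a) × f(c) ≥ 0, new interval: [0.797500, 1.000000]
Iteration 3:
  c_3 = (0.797500 + 1.000000)/2 = 0.898750
  f(c_3) = f(0.898750) = -0.185163
  f(a) × f(c) < 0, new interval: [0.797500, 0.898750]
Iteration 4:
  c_4 = (0.797500 + 0.898750)/2 = 0.848125
  f(c_4) = f(0.848125) = -0.057925
  f(a) × f(c) < 0, new interval: [0.797500, 0.848125]
Iteration 5:
  c_5 = (0.797500 + 0.848125)/2 = 0.822812
  f(c_5) = f(0.822812) = 0.003142
  f(a) × f(c) ≥ 0, new interval: [0.822812, 0.848125]
Iteration 6:
  c_6 = (0.822812 + 0.848125)/2 = 0.835469
  f(c_6) = f(0.835469) = -0.027178
  f(a) × f(c) < 0, new interval: [0.822812, 0.835469]
Iteration 7:
  c_7 = (0.822812 + 0.835469)/2 = 0.829141
  f(c_7) = f(0.829141) = -0.011965
  f(a) × f(c) < 0, new interval: [0.822812, 0.829141]

After 7 iteration(s), the approximation is c_7 = 0.829141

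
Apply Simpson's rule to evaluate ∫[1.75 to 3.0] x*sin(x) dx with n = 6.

f(x) = x*sin(x)
a = 1.75, b = 3.0, n = 6
h = (b - a)/n = 0.208333

Simpson's rule: (h/3)[f(x₀) + 4f(x₁) + 2f(x₂) + ... + f(xₙ)]

x_0 = 1.7500, f(x_0) = 1.721975, coefficient = 1
x_1 = 1.9583, f(x_1) = 1.813109, coefficient = 4
x_2 = 2.1667, f(x_2) = 1.793264, coefficient = 2
x_3 = 2.3750, f(x_3) = 1.647502, coefficient = 4
x_4 = 2.5833, f(x_4) = 1.368419, coefficient = 2
x_5 = 2.7917, f(x_5) = 0.957062, coefficient = 4
x_6 = 3.0000, f(x_6) = 0.423360, coefficient = 1

I ≈ (0.208333/3) × 26.139393 = 1.815236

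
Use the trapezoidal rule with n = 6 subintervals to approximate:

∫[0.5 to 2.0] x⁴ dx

f(x) = x⁴
a = 0.5, b = 2.0, n = 6
h = (b - a)/n = 0.250000

Trapezoidal rule: (h/2)[f(x₀) + 2f(x₁) + 2f(x₂) + ... + f(xₙ)]

x_0 = 0.5000, f(x_0) = 0.062500, coefficient = 1
x_1 = 0.7500, f(x_1) = 0.316406, coefficient = 2
x_2 = 1.0000, f(x_2) = 1.000000, coefficient = 2
x_3 = 1.2500, f(x_3) = 2.441406, coefficient = 2
x_4 = 1.5000, f(x_4) = 5.062500, coefficient = 2
x_5 = 1.7500, f(x_5) = 9.378906, coefficient = 2
x_6 = 2.0000, f(x_6) = 16.000000, coefficient = 1

I ≈ (0.250000/2) × 52.460938 = 6.557617
Exact value: 6.393750
Error: 0.163867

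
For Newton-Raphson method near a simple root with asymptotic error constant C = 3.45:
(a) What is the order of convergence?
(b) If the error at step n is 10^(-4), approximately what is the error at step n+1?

(a) Newton-Raphson has quadratic (order 2) convergence near simple roots.
    This means |e_{n+1}| ≈ C|e_n|².

(b) With |e_n| = 10^(-4) and C = 3.45:
    |e_{n+1}| ≈ 3.45 × (10^(-4))² = 3.45 × 10^(-8)

(a) 2 (quadratic); (b) |e_{n+1}| ≈ 3.450e-08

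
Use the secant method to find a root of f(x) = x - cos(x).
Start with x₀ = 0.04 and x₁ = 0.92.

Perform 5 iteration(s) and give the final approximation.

f(x) = x - cos(x)
x₀ = 0.04, x₁ = 0.92

Secant formula: x_{n+1} = x_n - f(x_n)(x_n - x_{n-1})/(f(x_n) - f(x_{n-1}))

Iteration 1:
  f(0.040000) = -0.959200
  f(0.920000) = 0.314180
  x_2 = 0.920000 - 0.314180×(0.920000 - 0.040000)/(0.314180 - (-0.959200))
       = 0.702878
Iteration 2:
  f(0.920000) = 0.314180
  f(0.702878) = -0.060106
  x_3 = 0.702878 - (-0.060106)×(0.702878 - 0.920000)/(-0.060106 - 0.314180)
       = 0.737746
Iteration 3:
  f(0.702878) = -0.060106
  f(0.737746) = -0.002241
  x_4 = 0.737746 - (-0.002241)×(0.737746 - 0.702878)/(-0.002241 - (-0.060106))
       = 0.739096
Iteration 4:
  f(0.737746) = -0.002241
  f(0.739096) = 0.000018
  x_5 = 0.739096 - 0.000018×(0.739096 - 0.737746)/(0.000018 - (-0.002241))
       = 0.739085
Iteration 5:
  f(0.739096) = 0.000018
  f(0.739085) = 0.000000
  x_6 = 0.739085 - 0.000000×(0.739085 - 0.739096)/(0.000000 - 0.000018)
       = 0.739085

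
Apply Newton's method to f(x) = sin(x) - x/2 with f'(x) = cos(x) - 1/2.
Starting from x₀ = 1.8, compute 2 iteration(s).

f(x) = sin(x) - x/2
f'(x) = cos(x) - 1/2
x₀ = 1.8

Newton-Raphson formula: x_{n+1} = x_n - f(x_n)/f'(x_n)

Iteration 1:
  f(1.800000) = 0.073848
  f'(1.800000) = -0.727202
  x_1 = 1.800000 - 0.073848/(-0.727202) = 1.901550
Iteration 2:
  f(1.901550) = -0.004977
  f'(1.901550) = -0.824756
  x_2 = 1.901550 - (-0.004977)/(-0.824756) = 1.895515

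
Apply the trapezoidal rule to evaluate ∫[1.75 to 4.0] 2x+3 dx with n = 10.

f(x) = 2x+3
a = 1.75, b = 4.0, n = 10
h = (b - a)/n = 0.225000

Trapezoidal rule: (h/2)[f(x₀) + 2f(x₁) + 2f(x₂) + ... + f(xₙ)]

x_0 = 1.7500, f(x_0) = 6.500000, coefficient = 1
x_1 = 1.9750, f(x_1) = 6.950000, coefficient = 2
x_2 = 2.2000, f(x_2) = 7.400000, coefficient = 2
x_3 = 2.4250, f(x_3) = 7.850000, coefficient = 2
x_4 = 2.6500, f(x_4) = 8.300000, coefficient = 2
x_5 = 2.8750, f(x_5) = 8.750000, coefficient = 2
x_6 = 3.1000, f(x_6) = 9.200000, coefficient = 2
x_7 = 3.3250, f(x_7) = 9.650000, coefficient = 2
x_8 = 3.5500, f(x_8) = 10.100000, coefficient = 2
x_9 = 3.7750, f(x_9) = 10.550000, coefficient = 2
x_10 = 4.0000, f(x_10) = 11.000000, coefficient = 1

I ≈ (0.225000/2) × 175.000000 = 19.687500
Exact value: 19.687500
Error: 0.000000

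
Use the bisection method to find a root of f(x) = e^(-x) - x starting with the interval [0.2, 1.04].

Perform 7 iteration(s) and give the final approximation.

f(x) = e^(-x) - x
Initial interval: [0.2, 1.04]

Iteration 1:
  c_1 = (0.200000 + 1.040000)/2 = 0.620000
  f(c_1) = f(0.620000) = -0.082056
  f(a) × f(c) < 0, new interval: [0.200000, 0.620000]
Iteration 2:
  c_2 = (0.200000 + 0.620000)/2 = 0.410000
  f(c_2) = f(0.410000) = 0.253650
  f(a) × f(c) ≥ 0, new interval: [0.410000, 0.620000]
Iteration 3:
  c_3 = (0.410000 + 0.620000)/2 = 0.515000
  f(c_3) = f(0.515000) = 0.082501
  f(a) × f(c) ≥ 0, new interval: [0.515000, 0.620000]
Iteration 4:
  c_4 = (0.515000 + 0.620000)/2 = 0.567500
  f(c_4) = f(0.567500) = -0.000559
  f(a) × f(c) < 0, new interval: [0.515000, 0.567500]
Iteration 5:
  c_5 = (0.515000 + 0.567500)/2 = 0.541250
  f(c_5) = f(0.541250) = 0.040770
  f(a) × f(c) ≥ 0, new interval: [0.541250, 0.567500]
Iteration 6:
  c_6 = (0.541250 + 0.567500)/2 = 0.554375
  f(c_6) = f(0.554375) = 0.020056
  f(a) × f(c) ≥ 0, new interval: [0.554375, 0.567500]
Iteration 7:
  c_7 = (0.554375 + 0.567500)/2 = 0.560938
  f(c_7) = f(0.560938) = 0.009736
  f(a) × f(c) ≥ 0, new interval: [0.560938, 0.567500]

After 7 iteration(s), the approximation is c_7 = 0.560938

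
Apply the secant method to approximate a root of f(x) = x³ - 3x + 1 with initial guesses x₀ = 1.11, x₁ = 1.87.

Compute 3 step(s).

f(x) = x³ - 3x + 1
x₀ = 1.11, x₁ = 1.87

Secant formula: x_{n+1} = x_n - f(x_n)(x_n - x_{n-1})/(f(x_n) - f(x_{n-1}))

Iteration 1:
  f(1.110000) = -0.962369
  f(1.870000) = 1.929203
  x_2 = 1.870000 - 1.929203×(1.870000 - 1.110000)/(1.929203 - (-0.962369))
       = 1.362942
Iteration 2:
  f(1.870000) = 1.929203
  f(1.362942) = -0.557010
  x_3 = 1.362942 - (-0.557010)×(1.362942 - 1.870000)/(-0.557010 - 1.929203)
       = 1.476543
Iteration 3:
  f(1.362942) = -0.557010
  f(1.476543) = -0.210500
  x_4 = 1.476543 - (-0.210500)×(1.476543 - 1.362942)/(-0.210500 - (-0.557010))
       = 1.545554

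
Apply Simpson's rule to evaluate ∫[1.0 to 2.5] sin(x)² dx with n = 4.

f(x) = sin(x)²
a = 1.0, b = 2.5, n = 4
h = (b - a)/n = 0.375000

Simpson's rule: (h/3)[f(x₀) + 4f(x₁) + 2f(x₂) + ... + f(xₙ)]

x_0 = 1.0000, f(x_0) = 0.708073, coefficient = 1
x_1 = 1.3750, f(x_1) = 0.962151, coefficient = 4
x_2 = 1.7500, f(x_2) = 0.968228, coefficient = 2
x_3 = 2.1250, f(x_3) = 0.723044, coefficient = 4
x_4 = 2.5000, f(x_4) = 0.358169, coefficient = 1

I ≈ (0.375000/3) × 9.743479 = 1.217935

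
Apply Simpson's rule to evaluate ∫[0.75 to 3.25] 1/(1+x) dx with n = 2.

f(x) = 1/(1+x)
a = 0.75, b = 3.25, n = 2
h = (b - a)/n = 1.250000

Simpson's rule: (h/3)[f(x₀) + 4f(x₁) + 2f(x₂) + ... + f(xₙ)]

x_0 = 0.7500, f(x_0) = 0.571429, coefficient = 1
x_1 = 2.0000, f(x_1) = 0.333333, coefficient = 4
x_2 = 3.2500, f(x_2) = 0.235294, coefficient = 1

I ≈ (1.250000/3) × 2.140056 = 0.891690
Exact value: 0.887303
Error: 0.004387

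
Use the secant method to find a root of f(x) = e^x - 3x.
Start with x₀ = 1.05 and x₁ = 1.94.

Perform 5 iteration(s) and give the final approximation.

f(x) = e^x - 3x
x₀ = 1.05, x₁ = 1.94

Secant formula: x_{n+1} = x_n - f(x_n)(x_n - x_{n-1})/(f(x_n) - f(x_{n-1}))

Iteration 1:
  f(1.050000) = -0.292349
  f(1.940000) = 1.138751
  x_2 = 1.940000 - 1.138751×(1.940000 - 1.050000)/(1.138751 - (-0.292349))
       = 1.231812
Iteration 2:
  f(1.940000) = 1.138751
  f(1.231812) = -0.268002
  x_3 = 1.231812 - (-0.268002)×(1.231812 - 1.940000)/(-0.268002 - 1.138751)
       = 1.366729
Iteration 3:
  f(1.231812) = -0.268002
  f(1.366729) = -0.177688
  x_4 = 1.366729 - (-0.177688)×(1.366729 - 1.231812)/(-0.177688 - (-0.268002))
       = 1.632172
Iteration 4:
  f(1.366729) = -0.177688
  f(1.632172) = 0.218455
  x_5 = 1.632172 - 0.218455×(1.632172 - 1.366729)/(0.218455 - (-0.177688))
       = 1.485792
Iteration 5:
  f(1.632172) = 0.218455
  f(1.485792) = -0.038913
  x_6 = 1.485792 - (-0.038913)×(1.485792 - 1.632172)/(-0.038913 - 0.218455)
       = 1.507924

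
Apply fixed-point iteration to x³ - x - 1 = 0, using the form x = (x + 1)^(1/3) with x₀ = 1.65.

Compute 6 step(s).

Equation: x³ - x - 1 = 0
Fixed-point form: x = (x + 1)^(1/3)
x₀ = 1.65

x_1 = g(1.650000) = 1.383828
x_2 = g(1.383828) = 1.335852
x_3 = g(1.335852) = 1.326829
x_4 = g(1.326829) = 1.325119
x_5 = g(1.325119) = 1.324794
x_6 = g(1.324794) = 1.324732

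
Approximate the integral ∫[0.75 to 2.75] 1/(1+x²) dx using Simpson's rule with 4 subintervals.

f(x) = 1/(1+x²)
a = 0.75, b = 2.75, n = 4
h = (b - a)/n = 0.500000

Simpson's rule: (h/3)[f(x₀) + 4f(x₁) + 2f(x₂) + ... + f(xₙ)]

x_0 = 0.7500, f(x_0) = 0.640000, coefficient = 1
x_1 = 1.2500, f(x_1) = 0.390244, coefficient = 4
x_2 = 1.7500, f(x_2) = 0.246154, coefficient = 2
x_3 = 2.2500, f(x_3) = 0.164948, coefficient = 4
x_4 = 2.7500, f(x_4) = 0.116788, coefficient = 1

I ≈ (0.500000/3) × 3.469865 = 0.578311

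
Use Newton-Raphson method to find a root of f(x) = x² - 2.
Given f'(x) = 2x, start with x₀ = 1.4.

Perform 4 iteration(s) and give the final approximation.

f(x) = x² - 2
f'(x) = 2x
x₀ = 1.4

Newton-Raphson formula: x_{n+1} = x_n - f(x_n)/f'(x_n)

Iteration 1:
  f(1.400000) = -0.040000
  f'(1.400000) = 2.800000
  x_1 = 1.400000 - (-0.040000)/2.800000 = 1.414286
Iteration 2:
  f(1.414286) = 0.000204
  f'(1.414286) = 2.828571
  x_2 = 1.414286 - 0.000204/2.828571 = 1.414214
Iteration 3:
  f(1.414214) = 0.000000
  f'(1.414214) = 2.828427
  x_3 = 1.414214 - 0.000000/2.828427 = 1.414214
Iteration 4:
  f(1.414214) = 0.000000
  f'(1.414214) = 2.828427
  x_4 = 1.414214 - 0.000000/2.828427 = 1.414214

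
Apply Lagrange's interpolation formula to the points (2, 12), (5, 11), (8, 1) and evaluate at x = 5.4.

Lagrange interpolation formula:
P(x) = Σ yᵢ × Lᵢ(x)
where Lᵢ(x) = Π_{j≠i} (x - xⱼ)/(xᵢ - xⱼ)

L_0(5.4) = (5.4 - 5)/(2 - 5) × (5.4 - 8)/(2 - 8) = -0.057778
L_1(5.4) = (5.4 - 2)/(5 - 2) × (5.4 - 8)/(5 - 8) = 0.982222
L_2(5.4) = (5.4 - 2)/(8 - 2) × (5.4 - 5)/(8 - 5) = 0.075556

P(5.4) = 12×L_0(5.4) + 11×L_1(5.4) + 1×L_2(5.4)
P(5.4) = 10.186667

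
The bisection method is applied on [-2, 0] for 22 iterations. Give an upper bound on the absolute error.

Bisection error bound: |error| ≤ (b-a)/2^n
|error| ≤ (0 - (-2))/2^22 = 2/2^22
|error| ≤ 0.0000004768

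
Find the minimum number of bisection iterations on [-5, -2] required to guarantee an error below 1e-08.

We need (b-a)/2^n ≤ 1e-08
(-2 - (-5))/2^n ≤ 1e-08
3/2^n ≤ 1e-08
2^n ≥ 300000000
n ≥ log₂(300000000) = 28.16
n ≥ 29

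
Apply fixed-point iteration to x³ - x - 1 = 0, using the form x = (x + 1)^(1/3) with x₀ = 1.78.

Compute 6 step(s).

Equation: x³ - x - 1 = 0
Fixed-point form: x = (x + 1)^(1/3)
x₀ = 1.78

x_1 = g(1.780000) = 1.406096
x_2 = g(1.406096) = 1.339998
x_3 = g(1.339998) = 1.327614
x_4 = g(1.327614) = 1.325268
x_5 = g(1.325268) = 1.324822
x_6 = g(1.324822) = 1.324738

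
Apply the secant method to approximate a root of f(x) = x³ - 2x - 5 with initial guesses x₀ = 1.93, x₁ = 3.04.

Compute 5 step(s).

f(x) = x³ - 2x - 5
x₀ = 1.93, x₁ = 3.04

Secant formula: x_{n+1} = x_n - f(x_n)(x_n - x_{n-1})/(f(x_n) - f(x_{n-1}))

Iteration 1:
  f(1.930000) = -1.670943
  f(3.040000) = 17.014464
  x_2 = 3.040000 - 17.014464×(3.040000 - 1.930000)/(17.014464 - (-1.670943))
       = 2.029262
Iteration 2:
  f(3.040000) = 17.014464
  f(2.029262) = -0.702220
  x_3 = 2.029262 - (-0.702220)×(2.029262 - 3.040000)/(-0.702220 - 17.014464)
       = 2.069323
Iteration 3:
  f(2.029262) = -0.702220
  f(2.069323) = -0.277598
  x_4 = 2.069323 - (-0.277598)×(2.069323 - 2.029262)/(-0.277598 - (-0.702220))
       = 2.095514
Iteration 4:
  f(2.069323) = -0.277598
  f(2.095514) = 0.010748
  x_5 = 2.095514 - 0.010748×(2.095514 - 2.069323)/(0.010748 - (-0.277598))
       = 2.094538
Iteration 5:
  f(2.095514) = 0.010748
  f(2.094538) = -0.000154
  x_6 = 2.094538 - (-0.000154)×(2.094538 - 2.095514)/(-0.000154 - 0.010748)
       = 2.094551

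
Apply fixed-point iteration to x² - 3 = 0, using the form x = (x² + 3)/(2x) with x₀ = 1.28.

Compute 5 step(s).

Equation: x² - 3 = 0
Fixed-point form: x = (x² + 3)/(2x)
x₀ = 1.28

x_1 = g(1.280000) = 1.811875
x_2 = g(1.811875) = 1.733809
x_3 = g(1.733809) = 1.732052
x_4 = g(1.732052) = 1.732051
x_5 = g(1.732051) = 1.732051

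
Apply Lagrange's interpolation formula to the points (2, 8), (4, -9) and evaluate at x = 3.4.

Lagrange interpolation formula:
P(x) = Σ yᵢ × Lᵢ(x)
where Lᵢ(x) = Π_{j≠i} (x - xⱼ)/(xᵢ - xⱼ)

L_0(3.4) = (3.4 - 4)/(2 - 4) = 0.300000
L_1(3.4) = (3.4 - 2)/(4 - 2) = 0.700000

P(3.4) = 8×L_0(3.4) + (-9)×L_1(3.4)
P(3.4) = -3.900000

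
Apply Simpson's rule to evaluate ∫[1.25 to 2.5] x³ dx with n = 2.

f(x) = x³
a = 1.25, b = 2.5, n = 2
h = (b - a)/n = 0.625000

Simpson's rule: (h/3)[f(x₀) + 4f(x₁) + 2f(x₂) + ... + f(xₙ)]

x_0 = 1.2500, f(x_0) = 1.953125, coefficient = 1
x_1 = 1.8750, f(x_1) = 6.591797, coefficient = 4
x_2 = 2.5000, f(x_2) = 15.625000, coefficient = 1

I ≈ (0.625000/3) × 43.945312 = 9.155273
Exact value: 9.155273
Error: 0.000000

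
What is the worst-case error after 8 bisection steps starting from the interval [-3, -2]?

Bisection error bound: |error| ≤ (b-a)/2^n
|error| ≤ (-2 - (-3))/2^8 = 1/2^8
|error| ≤ 0.0039062500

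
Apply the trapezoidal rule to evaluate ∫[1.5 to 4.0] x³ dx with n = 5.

f(x) = x³
a = 1.5, b = 4.0, n = 5
h = (b - a)/n = 0.500000

Trapezoidal rule: (h/2)[f(x₀) + 2f(x₁) + 2f(x₂) + ... + f(xₙ)]

x_0 = 1.5000, f(x_0) = 3.375000, coefficient = 1
x_1 = 2.0000, f(x_1) = 8.000000, coefficient = 2
x_2 = 2.5000, f(x_2) = 15.625000, coefficient = 2
x_3 = 3.0000, f(x_3) = 27.000000, coefficient = 2
x_4 = 3.5000, f(x_4) = 42.875000, coefficient = 2
x_5 = 4.0000, f(x_5) = 64.000000, coefficient = 1

I ≈ (0.500000/2) × 254.375000 = 63.593750
Exact value: 62.734375
Error: 0.859375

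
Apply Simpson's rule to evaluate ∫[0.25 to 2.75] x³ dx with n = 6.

f(x) = x³
a = 0.25, b = 2.75, n = 6
h = (b - a)/n = 0.416667

Simpson's rule: (h/3)[f(x₀) + 4f(x₁) + 2f(x₂) + ... + f(xₙ)]

x_0 = 0.2500, f(x_0) = 0.015625, coefficient = 1
x_1 = 0.6667, f(x_1) = 0.296296, coefficient = 4
x_2 = 1.0833, f(x_2) = 1.271412, coefficient = 2
x_3 = 1.5000, f(x_3) = 3.375000, coefficient = 4
x_4 = 1.9167, f(x_4) = 7.041088, coefficient = 2
x_5 = 2.3333, f(x_5) = 12.703704, coefficient = 4
x_6 = 2.7500, f(x_6) = 20.796875, coefficient = 1

I ≈ (0.416667/3) × 102.937500 = 14.296875
Exact value: 14.296875
Error: 0.000000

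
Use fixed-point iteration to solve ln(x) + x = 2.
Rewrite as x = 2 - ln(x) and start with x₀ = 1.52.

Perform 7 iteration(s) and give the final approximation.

Equation: ln(x) + x = 2
Fixed-point form: x = 2 - ln(x)
x₀ = 1.52

x_1 = g(1.520000) = 1.581290
x_2 = g(1.581290) = 1.541759
x_3 = g(1.541759) = 1.567076
x_4 = g(1.567076) = 1.550789
x_5 = g(1.550789) = 1.561236
x_6 = g(1.561236) = 1.554522
x_7 = g(1.554522) = 1.558832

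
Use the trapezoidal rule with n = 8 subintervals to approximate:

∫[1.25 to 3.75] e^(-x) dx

f(x) = e^(-x)
a = 1.25, b = 3.75, n = 8
h = (b - a)/n = 0.312500

Trapezoidal rule: (h/2)[f(x₀) + 2f(x₁) + 2f(x₂) + ... + f(xₙ)]

x_0 = 1.2500, f(x_0) = 0.286505, coefficient = 1
x_1 = 1.5625, f(x_1) = 0.209611, coefficient = 2
x_2 = 1.8750, f(x_2) = 0.153355, coefficient = 2
x_3 = 2.1875, f(x_3) = 0.112197, coefficient = 2
x_4 = 2.5000, f(x_4) = 0.082085, coefficient = 2
x_5 = 2.8125, f(x_5) = 0.060055, coefficient = 2
x_6 = 3.1250, f(x_6) = 0.043937, coefficient = 2
x_7 = 3.4375, f(x_7) = 0.032145, coefficient = 2
x_8 = 3.7500, f(x_8) = 0.023518, coefficient = 1

I ≈ (0.312500/2) × 1.696792 = 0.265124
Exact value: 0.262987
Error: 0.002137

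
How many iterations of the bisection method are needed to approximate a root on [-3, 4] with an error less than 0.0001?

We need (b-a)/2^n ≤ 0.0001
(4 - (-3))/2^n ≤ 0.0001
7/2^n ≤ 0.0001
2^n ≥ 70000
n ≥ log₂(70000) = 16.10
n ≥ 17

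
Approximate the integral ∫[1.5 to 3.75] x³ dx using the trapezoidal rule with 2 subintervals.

f(x) = x³
a = 1.5, b = 3.75, n = 2
h = (b - a)/n = 1.125000

Trapezoidal rule: (h/2)[f(x₀) + 2f(x₁) + 2f(x₂) + ... + f(xₙ)]

x_0 = 1.5000, f(x_0) = 3.375000, coefficient = 1
x_1 = 2.6250, f(x_1) = 18.087891, coefficient = 2
x_2 = 3.7500, f(x_2) = 52.734375, coefficient = 1

I ≈ (1.125000/2) × 92.285156 = 51.910400
Exact value: 48.172852
Error: 3.737549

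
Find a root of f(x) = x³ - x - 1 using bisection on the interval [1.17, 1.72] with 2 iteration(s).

f(x) = x³ - x - 1
Initial interval: [1.17, 1.72]

Iteration 1:
  c_1 = (1.170000 + 1.720000)/2 = 1.445000
  f(c_1) = f(1.445000) = 0.572196
  f(a) × f(c) < 0, new interval: [1.170000, 1.445000]
Iteration 2:
  c_2 = (1.170000 + 1.445000)/2 = 1.307500
  f(c_2) = f(1.307500) = -0.072255
  f(a) × f(c) ≥ 0, new interval: [1.307500, 1.445000]

After 2 iteration(s), the approximation is c_2 = 1.307500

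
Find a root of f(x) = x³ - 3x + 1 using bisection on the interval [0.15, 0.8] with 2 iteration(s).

f(x) = x³ - 3x + 1
Initial interval: [0.15, 0.8]

Iteration 1:
  c_1 = (0.150000 + 0.800000)/2 = 0.475000
  f(c_1) = f(0.475000) = -0.317828
  f(a) × f(c) < 0, new interval: [0.150000, 0.475000]
Iteration 2:
  c_2 = (0.150000 + 0.475000)/2 = 0.312500
  f(c_2) = f(0.312500) = 0.093018
  f(a) × f(c) ≥ 0, new interval: [0.312500, 0.475000]

After 2 iteration(s), the approximation is c_2 = 0.312500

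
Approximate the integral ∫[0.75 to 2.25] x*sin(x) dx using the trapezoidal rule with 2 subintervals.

f(x) = x*sin(x)
a = 0.75, b = 2.25, n = 2
h = (b - a)/n = 0.750000

Trapezoidal rule: (h/2)[f(x₀) + 2f(x₁) + 2f(x₂) + ... + f(xₙ)]

x_0 = 0.7500, f(x_0) = 0.511229, coefficient = 1
x_1 = 1.5000, f(x_1) = 1.496242, coefficient = 2
x_2 = 2.2500, f(x_2) = 1.750665, coefficient = 1

I ≈ (0.750000/2) × 5.254379 = 1.970392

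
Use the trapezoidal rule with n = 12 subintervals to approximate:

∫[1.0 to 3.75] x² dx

f(x) = x²
a = 1.0, b = 3.75, n = 12
h = (b - a)/n = 0.229167

Trapezoidal rule: (h/2)[f(x₀) + 2f(x₁) + 2f(x₂) + ... + f(xₙ)]

x_0 = 1.0000, f(x_0) = 1.000000, coefficient = 1
x_1 = 1.2292, f(x_1) = 1.510851, coefficient = 2
x_2 = 1.4583, f(x_2) = 2.126736, coefficient = 2
x_3 = 1.6875, f(x_3) = 2.847656, coefficient = 2
x_4 = 1.9167, f(x_4) = 3.673611, coefficient = 2
x_5 = 2.1458, f(x_5) = 4.604601, coefficient = 2
x_6 = 2.3750, f(x_6) = 5.640625, coefficient = 2
x_7 = 2.6042, f(x_7) = 6.781684, coefficient = 2
x_8 = 2.8333, f(x_8) = 8.027778, coefficient = 2
x_9 = 3.0625, f(x_9) = 9.378906, coefficient = 2
x_10 = 3.2917, f(x_10) = 10.835069, coefficient = 2
x_11 = 3.5208, f(x_11) = 12.396267, coefficient = 2
x_12 = 3.7500, f(x_12) = 14.062500, coefficient = 1

I ≈ (0.229167/2) × 150.710069 = 17.268862
Exact value: 17.244792
Error: 0.024070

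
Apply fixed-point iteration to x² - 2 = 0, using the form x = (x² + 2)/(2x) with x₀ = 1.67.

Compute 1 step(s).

Equation: x² - 2 = 0
Fixed-point form: x = (x² + 2)/(2x)
x₀ = 1.67

x_1 = g(1.670000) = 1.433802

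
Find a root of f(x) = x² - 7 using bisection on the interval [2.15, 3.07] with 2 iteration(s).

f(x) = x² - 7
Initial interval: [2.15, 3.07]

Iteration 1:
  c_1 = (2.150000 + 3.070000)/2 = 2.610000
  f(c_1) = f(2.610000) = -0.187900
  f(a) × f(c) ≥ 0, new interval: [2.610000, 3.070000]
Iteration 2:
  c_2 = (2.610000 + 3.070000)/2 = 2.840000
  f(c_2) = f(2.840000) = 1.065600
  f(a) × f(c) < 0, new interval: [2.610000, 2.840000]

After 2 iteration(s), the approximation is c_2 = 2.840000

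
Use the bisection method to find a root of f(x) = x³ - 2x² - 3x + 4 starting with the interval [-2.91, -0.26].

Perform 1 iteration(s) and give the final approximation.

f(x) = x³ - 2x² - 3x + 4
Initial interval: [-2.91, -0.26]

Iteration 1:
  c_1 = (-2.910000 + (-0.260000))/2 = -1.585000
  f(c_1) = f(-1.585000) = -0.251327
  f(a) × f(c) ≥ 0, new interval: [-1.585000, -0.260000]

After 1 iteration(s), the approximation is c_1 = -1.585000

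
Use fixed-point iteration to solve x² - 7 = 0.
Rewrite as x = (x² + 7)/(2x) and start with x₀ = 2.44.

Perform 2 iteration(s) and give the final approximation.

Equation: x² - 7 = 0
Fixed-point form: x = (x² + 7)/(2x)
x₀ = 2.44

x_1 = g(2.440000) = 2.654426
x_2 = g(2.654426) = 2.645765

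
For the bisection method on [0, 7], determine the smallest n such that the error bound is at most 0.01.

We need (b-a)/2^n ≤ 0.01
(7 - 0)/2^n ≤ 0.01
7/2^n ≤ 0.01
2^n ≥ 700
n ≥ log₂(700) = 9.45
n ≥ 10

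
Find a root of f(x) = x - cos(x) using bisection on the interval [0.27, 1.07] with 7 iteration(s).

f(x) = x - cos(x)
Initial interval: [0.27, 1.07]

Iteration 1:
  c_1 = (0.270000 + 1.070000)/2 = 0.670000
  f(c_1) = f(0.670000) = -0.113822
  f(a) × f(c) ≥ 0, new interval: [0.670000, 1.070000]
Iteration 2:
  c_2 = (0.670000 + 1.070000)/2 = 0.870000
  f(c_2) = f(0.870000) = 0.225173
  f(a) × f(c) < 0, new interval: [0.670000, 0.870000]
Iteration 3:
  c_3 = (0.670000 + 0.870000)/2 = 0.770000
  f(c_3) = f(0.770000) = 0.052089
  f(a) × f(c) < 0, new interval: [0.670000, 0.770000]
Iteration 4:
  c_4 = (0.670000 + 0.770000)/2 = 0.720000
  f(c_4) = f(0.720000) = -0.031806
  f(a) × f(c) ≥ 0, new interval: [0.720000, 0.770000]
Iteration 5:
  c_5 = (0.720000 + 0.770000)/2 = 0.745000
  f(c_5) = f(0.745000) = 0.009912
  f(a) × f(c) < 0, new interval: [0.720000, 0.745000]
Iteration 6:
  c_6 = (0.720000 + 0.745000)/2 = 0.732500
  f(c_6) = f(0.732500) = -0.011005
  f(a) × f(c) ≥ 0, new interval: [0.732500, 0.745000]
Iteration 7:
  c_7 = (0.732500 + 0.745000)/2 = 0.738750
  f(c_7) = f(0.738750) = -0.000561
  f(a) × f(c) ≥ 0, new interval: [0.738750, 0.745000]

After 7 iteration(s), the approximation is c_7 = 0.738750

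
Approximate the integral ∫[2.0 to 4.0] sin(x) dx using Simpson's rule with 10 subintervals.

f(x) = sin(x)
a = 2.0, b = 4.0, n = 10
h = (b - a)/n = 0.200000

Simpson's rule: (h/3)[f(x₀) + 4f(x₁) + 2f(x₂) + ... + f(xₙ)]

x_0 = 2.0000, f(x_0) = 0.909297, coefficient = 1
x_1 = 2.2000, f(x_1) = 0.808496, coefficient = 4
x_2 = 2.4000, f(x_2) = 0.675463, coefficient = 2
x_3 = 2.6000, f(x_3) = 0.515501, coefficient = 4
x_4 = 2.8000, f(x_4) = 0.334988, coefficient = 2
x_5 = 3.0000, f(x_5) = 0.141120, coefficient = 4
x_6 = 3.2000, f(x_6) = -0.058374, coefficient = 2
x_7 = 3.4000, f(x_7) = -0.255541, coefficient = 4
x_8 = 3.6000, f(x_8) = -0.442520, coefficient = 2
x_9 = 3.8000, f(x_9) = -0.611858, coefficient = 4
x_10 = 4.0000, f(x_10) = -0.756802, coefficient = 1

I ≈ (0.200000/3) × 3.562484 = 0.237499
Exact value: 0.237497
Error: 0.000002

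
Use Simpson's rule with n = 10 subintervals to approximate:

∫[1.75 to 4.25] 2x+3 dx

f(x) = 2x+3
a = 1.75, b = 4.25, n = 10
h = (b - a)/n = 0.250000

Simpson's rule: (h/3)[f(x₀) + 4f(x₁) + 2f(x₂) + ... + f(xₙ)]

x_0 = 1.7500, f(x_0) = 6.500000, coefficient = 1
x_1 = 2.0000, f(x_1) = 7.000000, coefficient = 4
x_2 = 2.2500, f(x_2) = 7.500000, coefficient = 2
x_3 = 2.5000, f(x_3) = 8.000000, coefficient = 4
x_4 = 2.7500, f(x_4) = 8.500000, coefficient = 2
x_5 = 3.0000, f(x_5) = 9.000000, coefficient = 4
x_6 = 3.2500, f(x_6) = 9.500000, coefficient = 2
x_7 = 3.5000, f(x_7) = 10.000000, coefficient = 4
x_8 = 3.7500, f(x_8) = 10.500000, coefficient = 2
x_9 = 4.0000, f(x_9) = 11.000000, coefficient = 4
x_10 = 4.2500, f(x_10) = 11.500000, coefficient = 1

I ≈ (0.250000/3) × 270.000000 = 22.500000
Exact value: 22.500000
Error: 0.000000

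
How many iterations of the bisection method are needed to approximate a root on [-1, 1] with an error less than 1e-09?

We need (b-a)/2^n ≤ 1e-09
(1 - (-1))/2^n ≤ 1e-09
2/2^n ≤ 1e-09
2^n ≥ 2000000000
n ≥ log₂(2000000000) = 30.90
n ≥ 31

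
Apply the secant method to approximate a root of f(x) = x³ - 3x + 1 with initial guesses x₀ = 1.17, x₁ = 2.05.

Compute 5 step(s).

f(x) = x³ - 3x + 1
x₀ = 1.17, x₁ = 2.05

Secant formula: x_{n+1} = x_n - f(x_n)(x_n - x_{n-1})/(f(x_n) - f(x_{n-1}))

Iteration 1:
  f(1.170000) = -0.908387
  f(2.050000) = 3.465125
  x_2 = 2.050000 - 3.465125×(2.050000 - 1.170000)/(3.465125 - (-0.908387))
       = 1.352778
Iteration 2:
  f(2.050000) = 3.465125
  f(1.352778) = -0.582740
  x_3 = 1.352778 - (-0.582740)×(1.352778 - 2.050000)/(-0.582740 - 3.465125)
       = 1.453151
Iteration 3:
  f(1.352778) = -0.582740
  f(1.453151) = -0.290908
  x_4 = 1.453151 - (-0.290908)×(1.453151 - 1.352778)/(-0.290908 - (-0.582740))
       = 1.553208
Iteration 4:
  f(1.453151) = -0.290908
  f(1.553208) = 0.087419
  x_5 = 1.553208 - 0.087419×(1.553208 - 1.453151)/(0.087419 - (-0.290908))
       = 1.530088
Iteration 5:
  f(1.553208) = 0.087419
  f(1.530088) = -0.008069
  x_6 = 1.530088 - (-0.008069)×(1.530088 - 1.553208)/(-0.008069 - 0.087419)
       = 1.532042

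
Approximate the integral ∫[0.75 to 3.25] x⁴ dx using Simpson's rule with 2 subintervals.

f(x) = x⁴
a = 0.75, b = 3.25, n = 2
h = (b - a)/n = 1.250000

Simpson's rule: (h/3)[f(x₀) + 4f(x₁) + 2f(x₂) + ... + f(xₙ)]

x_0 = 0.7500, f(x_0) = 0.316406, coefficient = 1
x_1 = 2.0000, f(x_1) = 16.000000, coefficient = 4
x_2 = 3.2500, f(x_2) = 111.566406, coefficient = 1

I ≈ (1.250000/3) × 175.882812 = 73.284505
Exact value: 72.470703
Error: 0.813802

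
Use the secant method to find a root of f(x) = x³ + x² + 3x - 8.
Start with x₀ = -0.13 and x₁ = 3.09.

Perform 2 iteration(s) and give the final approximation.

f(x) = x³ + x² + 3x - 8
x₀ = -0.13, x₁ = 3.09

Secant formula: x_{n+1} = x_n - f(x_n)(x_n - x_{n-1})/(f(x_n) - f(x_{n-1}))

Iteration 1:
  f(-0.130000) = -8.375297
  f(3.090000) = 40.321729
  x_2 = 3.090000 - 40.321729×(3.090000 - (-0.130000))/(40.321729 - (-8.375297))
       = 0.423801
Iteration 2:
  f(3.090000) = 40.321729
  f(0.423801) = -6.472872
  x_3 = 0.423801 - (-6.472872)×(0.423801 - 3.090000)/(-6.472872 - 40.321729)
       = 0.792603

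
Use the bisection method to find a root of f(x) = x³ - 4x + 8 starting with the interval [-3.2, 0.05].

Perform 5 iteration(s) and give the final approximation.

f(x) = x³ - 4x + 8
Initial interval: [-3.2, 0.05]

Iteration 1:
  c_1 = (-3.200000 + 0.050000)/2 = -1.575000
  f(c_1) = f(-1.575000) = 10.393016
  f(a) × f(c) < 0, new interval: [-3.200000, -1.575000]
Iteration 2:
  c_2 = (-3.200000 + (-1.575000))/2 = -2.387500
  f(c_2) = f(-2.387500) = 3.940877
  f(a) × f(c) < 0, new interval: [-3.200000, -2.387500]
Iteration 3:
  c_3 = (-3.200000 + (-2.387500))/2 = -2.793750
  f(c_3) = f(-2.793750) = -2.630328
  f(a) × f(c) ≥ 0, new interval: [-2.793750, -2.387500]
Iteration 4:
  c_4 = (-2.793750 + (-2.387500))/2 = -2.590625
  f(c_4) = f(-2.590625) = 0.975940
  f(a) × f(c) < 0, new interval: [-2.793750, -2.590625]
Iteration 5:
  c_5 = (-2.793750 + (-2.590625))/2 = -2.692188
  f(c_5) = f(-2.692188) = -0.743885
  f(a) × f(c) ≥ 0, new interval: [-2.692188, -2.590625]

After 5 iteration(s), the approximation is c_5 = -2.692188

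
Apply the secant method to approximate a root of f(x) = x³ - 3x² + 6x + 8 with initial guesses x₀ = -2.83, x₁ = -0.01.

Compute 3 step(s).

f(x) = x³ - 3x² + 6x + 8
x₀ = -2.83, x₁ = -0.01

Secant formula: x_{n+1} = x_n - f(x_n)(x_n - x_{n-1})/(f(x_n) - f(x_{n-1}))

Iteration 1:
  f(-2.830000) = -55.671887
  f(-0.010000) = 7.939699
  x_2 = -0.010000 - 7.939699×(-0.010000 - (-2.830000))/(7.939699 - (-55.671887))
       = -0.361979
Iteration 2:
  f(-0.010000) = 7.939699
  f(-0.361979) = 5.387609
  x_3 = -0.361979 - 5.387609×(-0.361979 - (-0.010000))/(5.387609 - 7.939699)
       = -1.105027
Iteration 3:
  f(-0.361979) = 5.387609
  f(-1.105027) = -3.642752
  x_4 = -1.105027 - (-3.642752)×(-1.105027 - (-0.361979))/(-3.642752 - 5.387609)
       = -0.805290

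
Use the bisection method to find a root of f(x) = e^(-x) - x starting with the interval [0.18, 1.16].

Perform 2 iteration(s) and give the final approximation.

f(x) = e^(-x) - x
Initial interval: [0.18, 1.16]

Iteration 1:
  c_1 = (0.180000 + 1.160000)/2 = 0.670000
  f(c_1) = f(0.670000) = -0.158291
  f(a) × f(c) < 0, new interval: [0.180000, 0.670000]
Iteration 2:
  c_2 = (0.180000 + 0.670000)/2 = 0.425000
  f(c_2) = f(0.425000) = 0.228770
  f(a) × f(c) ≥ 0, new interval: [0.425000, 0.670000]

After 2 iteration(s), the approximation is c_2 = 0.425000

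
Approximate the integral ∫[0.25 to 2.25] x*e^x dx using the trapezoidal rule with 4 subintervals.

f(x) = x*e^x
a = 0.25, b = 2.25, n = 4
h = (b - a)/n = 0.500000

Trapezoidal rule: (h/2)[f(x₀) + 2f(x₁) + 2f(x₂) + ... + f(xₙ)]

x_0 = 0.2500, f(x_0) = 0.321006, coefficient = 1
x_1 = 0.7500, f(x_1) = 1.587750, coefficient = 2
x_2 = 1.2500, f(x_2) = 4.362929, coefficient = 2
x_3 = 1.7500, f(x_3) = 10.070555, coefficient = 2
x_4 = 2.2500, f(x_4) = 21.347406, coefficient = 1

I ≈ (0.500000/2) × 53.710879 = 13.427720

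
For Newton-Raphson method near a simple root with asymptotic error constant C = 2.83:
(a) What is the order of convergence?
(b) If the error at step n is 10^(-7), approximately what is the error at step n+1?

(a) Newton-Raphson has quadratic (order 2) convergence near simple roots.
    This means |e_{n+1}| ≈ C|e_n|².

(b) With |e_n| = 10^(-7) and C = 2.83:
    |e_{n+1}| ≈ 2.83 × (10^(-7))² = 2.83 × 10^(-14)

(a) 2 (quadratic); (b) |e_{n+1}| ≈ 2.830e-14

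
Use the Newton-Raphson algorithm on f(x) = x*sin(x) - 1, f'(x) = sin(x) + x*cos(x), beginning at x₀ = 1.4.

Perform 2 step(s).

f(x) = x*sin(x) - 1
f'(x) = sin(x) + x*cos(x)
x₀ = 1.4

Newton-Raphson formula: x_{n+1} = x_n - f(x_n)/f'(x_n)

Iteration 1:
  f(1.400000) = 0.379630
  f'(1.400000) = 1.223404
  x_1 = 1.400000 - 0.379630/1.223404 = 1.089694
Iteration 2:
  f(1.089694) = -0.034002
  f'(1.089694) = 1.390749
  x_2 = 1.089694 - (-0.034002)/1.390749 = 1.114143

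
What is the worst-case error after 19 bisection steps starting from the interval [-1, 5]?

Bisection error bound: |error| ≤ (b-a)/2^n
|error| ≤ (5 - (-1))/2^19 = 6/2^19
|error| ≤ 0.0000114441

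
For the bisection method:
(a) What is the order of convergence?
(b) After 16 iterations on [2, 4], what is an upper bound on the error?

(a) Bisection has linear (order 1) convergence; the error is halved each step.

(b) Error bound = (b-a)/2^n = (4 - 2)/2^{16}
    = 2/2^{16}

(a) 1 (linear); (b) error ≤ 3.05e-05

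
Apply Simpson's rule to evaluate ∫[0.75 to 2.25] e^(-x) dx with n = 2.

f(x) = e^(-x)
a = 0.75, b = 2.25, n = 2
h = (b - a)/n = 0.750000

Simpson's rule: (h/3)[f(x₀) + 4f(x₁) + 2f(x₂) + ... + f(xₙ)]

x_0 = 0.7500, f(x_0) = 0.472367, coefficient = 1
x_1 = 1.5000, f(x_1) = 0.223130, coefficient = 4
x_2 = 2.2500, f(x_2) = 0.105399, coefficient = 1

I ≈ (0.750000/3) × 1.470286 = 0.367572
Exact value: 0.366967
Error: 0.000604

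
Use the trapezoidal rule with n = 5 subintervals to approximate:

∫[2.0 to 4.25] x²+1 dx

f(x) = x²+1
a = 2.0, b = 4.25, n = 5
h = (b - a)/n = 0.450000

Trapezoidal rule: (h/2)[f(x₀) + 2f(x₁) + 2f(x₂) + ... + f(xₙ)]

x_0 = 2.0000, f(x_0) = 5.000000, coefficient = 1
x_1 = 2.4500, f(x_1) = 7.002500, coefficient = 2
x_2 = 2.9000, f(x_2) = 9.410000, coefficient = 2
x_3 = 3.3500, f(x_3) = 12.222500, coefficient = 2
x_4 = 3.8000, f(x_4) = 15.440000, coefficient = 2
x_5 = 4.2500, f(x_5) = 19.062500, coefficient = 1

I ≈ (0.450000/2) × 112.212500 = 25.247813
Exact value: 25.171875
Error: 0.075938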